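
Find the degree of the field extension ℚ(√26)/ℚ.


√26 has minimal polynomial x² - 26 (irreducible over ℚ since 26 is squarefree)

[ℚ(√26)/ℚ] = 2


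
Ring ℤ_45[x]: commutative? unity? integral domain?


ℤ_45 has zero divisors (3·15 ≡ 0), and these lift to constant zero divisors in ℤ_45[x]; so not an integral domain
Commutative: Yes
Integral domain: No
Has unity: Yes

ℤ_45[x]: Commutative=Yes, Unity=Yes


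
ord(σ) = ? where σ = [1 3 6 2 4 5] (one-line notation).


Cycle decomposition: (2 3 6 5 4)
Cycle lengths: 5
Order = lcm(5) = 5

ord(σ) = 5


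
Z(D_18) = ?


Z(G) = {g ∈ G | gx = xg for all x ∈ G}
For even n, Z(D_n) = {e, r^(n/2)}: the 180° rotation r^9 commutes with every reflection and rotation

Z(D_18) = {e, r^9}


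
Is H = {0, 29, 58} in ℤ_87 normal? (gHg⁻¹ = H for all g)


H = {0, 29, 58} in ℤ_87
ℤ_87 is abelian; every subgroup of an abelian group is normal

Yes, normal subgroup


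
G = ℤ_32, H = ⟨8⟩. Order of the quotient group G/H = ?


|⟨8⟩| = n / gcd(8, 32) = 32 / 8 = 4
H is normal (ℤ_32 is abelian).
|G/H| = |G| / |H| = 32 / 4 = 8

|G/H| = 8


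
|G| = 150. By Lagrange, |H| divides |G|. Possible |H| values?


Lagrange's theorem: |H| divides |G|
|G| = 150
Divisors of 150: 1, 2, 3, 5, 6, 10, 15, 25, 30, 50, 75, 150

Possible subgroup orders: {1, 2, 3, 5, 6, 10, 15, 25, 30, 50, 75, 150}


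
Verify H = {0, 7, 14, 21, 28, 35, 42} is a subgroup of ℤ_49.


Subgroup test for H = {0, 7, 14, 21, 28, 35, 42} in (ℤ_49, +):
(1) 0 ∈ H? Yes
(2) Closure: for all a,b ∈ H, (a+b) mod 49 ∈ H? Yes
(3) Inverses: for all a ∈ H, -a mod 49 ∈ H? Yes

Yes, H is a subgroup of ℤ_49


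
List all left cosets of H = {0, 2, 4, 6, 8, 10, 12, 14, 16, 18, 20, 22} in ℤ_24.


H = {0, 2, 4, 6, 8, 10, 12, 14, 16, 18, 20, 22}, |H| = 12
Number of cosets = |G|/|H| = 24/12 = 2
0 + H = {0, 2, 4, 6, 8, 10, 12, 14, 16, 18, 20, 22}
1 + H = {1, 3, 5, 7, 9, 11, 13, 15, 17, 19, 21, 23}

Cosets: 0+H={0,2,4,6,8,10,12,14,16,18,20,22}; 1+H={1,3,5,7,9,11,13,15,17,19,21,23}


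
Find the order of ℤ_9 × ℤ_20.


|A × B| = |A| · |B|
|ℤ_9 × ℤ_20| = 9 × 20 = 180

|ℤ_9 × ℤ_20| = 180


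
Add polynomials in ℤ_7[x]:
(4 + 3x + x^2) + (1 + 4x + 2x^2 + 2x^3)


Add coefficients mod 7:
x^0: 4 + 1 = 5 (mod 7)
x^1: 3 + 4 = 0 (mod 7)
x^2: 1 + 2 = 3 (mod 7)
x^3: 0 + 2 = 2 (mod 7)
Result: 5 + 3x^2 + 2x^3

f + g = 5 + 3x^2 + 2x^3


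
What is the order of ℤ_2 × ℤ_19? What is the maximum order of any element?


|ℤ_2 × ℤ_19| = 2 × 19 = 38
Max element order = lcm(2,19) = 38
Cyclic? Yes (gcd=1)

|ℤ_2×ℤ_19| = 38, max element order = 38


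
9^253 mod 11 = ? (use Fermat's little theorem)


Fermat's little theorem: if p is prime and gcd(a,p)=1, then a^(p-1) ≡ 1 (mod p)
p = 11 is prime, gcd(9,11) = 1
Reduce exponent: 253 mod 10 = 3
So 9^253 ≡ 9^3 (mod 11)
9^3 mod 11 = 3

9^253 ≡ 3 (mod 11)


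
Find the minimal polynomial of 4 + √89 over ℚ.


Let α = 4 + √89. Then α - 4 = √89, so (α - 4)² = 89, giving α² - 8α - 73 = 0. Degree 2 and α ∉ ℚ, so this is the minimal polynomial.

Minimal polynomial: x² - 8x - 73


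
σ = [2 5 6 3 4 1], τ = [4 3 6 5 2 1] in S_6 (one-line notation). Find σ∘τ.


σ∘τ: apply τ first, then σ
1 →τ 4 →σ 3
2 →τ 3 →σ 6
3 →τ 6 →σ 1
4 →τ 5 →σ 4
5 →τ 2 →σ 5
6 →τ 1 →σ 2

σ∘τ = [3 6 1 4 5 2]


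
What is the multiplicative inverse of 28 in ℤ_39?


Use the extended Euclidean algorithm to write 1 = 28·s + 39·t; then s mod 39 is the inverse.
Euclidean algorithm:
  28 = 0·39 + 28
  39 = 1·28 + 11
  28 = 2·11 + 6
  11 = 1·6 + 5
  6 = 1·5 + 1
  5 = 5·1 + 0
gcd(28,39) = 1
Back-substitution gives: 28·(7) + 39·(-5) = 1
So 28⁻¹ ≡ 7 ≡ 7 (mod 39)
Check: 28 × 7 = 196 ≡ 1 (mod 39) ✓

28⁻¹ ≡ 7 (mod 39)


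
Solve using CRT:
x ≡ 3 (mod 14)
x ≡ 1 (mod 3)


m₁ = 14, m₂ = 3, gcd = 1, so CRT applies. M = m₁·m₂ = 42
Let M₁ = M/m₁ = 3, M₂ = M/m₂ = 14
Find y₁ ≡ M₁⁻¹ (mod m₁): 3⁻¹ ≡ 5 (mod 14)
Find y₂ ≡ M₂⁻¹ (mod m₂): 14⁻¹ ≡ 2 (mod 3)
x = a₁·M₁·y₁ + a₂·M₂·y₂ = 3·3·5 + 1·14·2 = 73
Reduce mod 42: x ≡ 31
Check: 31 mod 14 = 3 ✓, 31 mod 3 = 1 ✓

x ≡ 31 (mod 42)


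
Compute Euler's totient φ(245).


Factor n: 245 = 5 × 7^2
φ(n) = n · ∏(1 - 1/p) over distinct primes p | n
φ(245) = 245 · (1 - 1/5) · (1 - 1/7) = 168

φ(245) = 168


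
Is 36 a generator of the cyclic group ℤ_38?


g generates ℤ_n iff gcd(g, n) = 1
gcd(36, 38) = 2
Since gcd = 2 ≠ 1, ⟨36⟩ has order 19 < 38, so 36 is not a generator.

No, 36 does not generate ℤ_38


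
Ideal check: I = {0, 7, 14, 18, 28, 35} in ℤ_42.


Check ideal conditions for I = {0, 7, 14, 18, 28, 35} in ℤ_42:
(1) I is an additive subgroup? No
(2) For r ∈ ℤ_42 and a ∈ I: r·a ∈ I? No  [counterexample: r=2, a=18, r·a mod 42 = 36 ∉ I]

No, I is not an ideal of ℤ_42


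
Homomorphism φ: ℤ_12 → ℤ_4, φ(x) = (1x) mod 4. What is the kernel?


Kernel = preimage of identity
ker(φ) = {x ∈ ℤ_12 : 1x ≡ 0 (mod 4)}. Since 4 | 12, φ is well-defined. The kernel is the cyclic subgroup ⟨4⟩ of ℤ_12 (order 3), i.e. {0, 4, 8}

ker(φ) = {0, 4, 8}


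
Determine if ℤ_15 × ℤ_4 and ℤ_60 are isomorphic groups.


Comparing ℤ_15 × ℤ_4 and ℤ_60:
gcd(15,4) = 1, so ℤ_15 × ℤ_4 ≅ ℤ_60 (CRT)

Yes, ℤ_15 × ℤ_4 ≅ ℤ_60


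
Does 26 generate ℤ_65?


g generates ℤ_n iff gcd(g, n) = 1
gcd(26, 65) = 13
Since gcd = 13 ≠ 1, ⟨26⟩ has order 5 < 65, so 26 is not a generator.

No, 26 does not generate ℤ_65


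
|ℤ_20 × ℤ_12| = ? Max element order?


|ℤ_20 × ℤ_12| = 20 × 12 = 240
Max element order = lcm(20,12) = 60
Cyclic? No (gcd=4)

|ℤ_20×ℤ_12| = 240, max element order = 60


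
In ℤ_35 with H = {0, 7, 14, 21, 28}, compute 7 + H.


7 + H = {7 + h (mod 35) : h ∈ H}
7+0=7, 7+7=14, 7+14=21, 7+21=28, 7+28=0
7 + H = {0, 7, 14, 21, 28} = 0 + H

7 + H = {0, 7, 14, 21, 28}


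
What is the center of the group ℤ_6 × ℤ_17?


Z(G) = {g ∈ G | gx = xg for all x ∈ G}
Direct product of abelian groups is abelian, so Z(G) = G

Z(ℤ_6 × ℤ_17) = ℤ_6 × ℤ_17


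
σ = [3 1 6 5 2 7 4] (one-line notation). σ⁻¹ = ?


To find σ⁻¹, swap domain and range:
σ(1) = 3 → σ⁻¹(3) = 1
σ(2) = 1 → σ⁻¹(1) = 2
σ(3) = 6 → σ⁻¹(6) = 3
σ(4) = 5 → σ⁻¹(5) = 4
σ(5) = 2 → σ⁻¹(2) = 5
σ(6) = 7 → σ⁻¹(7) = 6
σ(7) = 4 → σ⁻¹(4) = 7

σ⁻¹ = [2 5 1 7 4 3 6]


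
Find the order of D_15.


|D_n| = 2n (n rotations and n reflections)
|D_15| = 2×15 = 30

|D_15| = 30


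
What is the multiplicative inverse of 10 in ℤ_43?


Use the extended Euclidean algorithm to write 1 = 10·s + 43·t; then s mod 43 is the inverse.
Euclidean algorithm:
  10 = 0·43 + 10
  43 = 4·10 + 3
  10 = 3·3 + 1
  3 = 3·1 + 0
gcd(10,43) = 1
Back-substitution gives: 10·(13) + 43·(-3) = 1
So 10⁻¹ ≡ 13 ≡ 13 (mod 43)
Check: 10 × 13 = 130 ≡ 1 (mod 43) ✓

10⁻¹ ≡ 13 (mod 43)


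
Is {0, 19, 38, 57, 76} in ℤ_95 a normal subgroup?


H = {0, 19, 38, 57, 76} in ℤ_95
ℤ_95 is abelian; every subgroup of an abelian group is normal

Yes, normal subgroup


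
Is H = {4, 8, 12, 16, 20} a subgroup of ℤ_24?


Subgroup test for H = {4, 8, 12, 16, 20} in (ℤ_24, +):
(1) 0 ∈ H? No
(2) Closure: for all a,b ∈ H, (a+b) mod 24 ∈ H? No  [counterexample: 4 + 20 = 0 ∉ H]
(3) Inverses: for all a ∈ H, -a mod 24 ∈ H? Yes

No, H is not a subgroup of ℤ_24


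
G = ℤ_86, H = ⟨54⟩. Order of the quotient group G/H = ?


|⟨54⟩| = n / gcd(54, 86) = 86 / 2 = 43
H is normal (ℤ_86 is abelian).
|G/H| = |G| / |H| = 86 / 43 = 2

|G/H| = 2


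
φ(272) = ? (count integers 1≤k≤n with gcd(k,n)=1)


Factor n: 272 = 2^4 × 17
φ(n) = n · ∏(1 - 1/p) over distinct primes p | n
φ(272) = 272 · (1 - 1/2) · (1 - 1/17) = 128

φ(272) = 128


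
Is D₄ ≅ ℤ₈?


Comparing D₄ and ℤ₈:
D₄ is non-abelian, ℤ₈ is abelian

No, D₄ ≇ ℤ₈


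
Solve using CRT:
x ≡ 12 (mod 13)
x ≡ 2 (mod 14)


m₁ = 13, m₂ = 14, gcd = 1, so CRT applies. M = m₁·m₂ = 182
Let M₁ = M/m₁ = 14, M₂ = M/m₂ = 13
Find y₁ ≡ M₁⁻¹ (mod m₁): 14⁻¹ ≡ 1 (mod 13)
Find y₂ ≡ M₂⁻¹ (mod m₂): 13⁻¹ ≡ 13 (mod 14)
x = a₁·M₁·y₁ + a₂·M₂·y₂ = 12·14·1 + 2·13·13 = 506
Reduce mod 182: x ≡ 142
Check: 142 mod 13 = 12 ✓, 142 mod 14 = 2 ✓

x ≡ 142 (mod 182)


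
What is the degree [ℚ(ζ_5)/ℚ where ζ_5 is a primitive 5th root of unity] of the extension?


[ℚ(ζ_n):ℚ] = deg Φ_n(x) = φ(n). Here φ(5) = 4

[ℚ(ζ_5)/ℚ where ζ_5 is a primitive 5th root of unity] = 4


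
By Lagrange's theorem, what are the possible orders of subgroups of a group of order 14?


Lagrange's theorem: |H| divides |G|
|G| = 14
Divisors of 14: 1, 2, 7, 14

Possible subgroup orders: {1, 2, 7, 14}


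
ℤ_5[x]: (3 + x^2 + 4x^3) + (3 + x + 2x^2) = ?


Add coefficients mod 5:
x^0: 3 + 3 = 1 (mod 5)
x^1: 0 + 1 = 1 (mod 5)
x^2: 1 + 2 = 3 (mod 5)
x^3: 4 + 0 = 4 (mod 5)
Result: 1 + x + 3x^2 + 4x^3

f + g = 1 + x + 3x^2 + 4x^3


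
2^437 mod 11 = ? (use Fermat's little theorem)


Fermat's little theorem: if p is prime and gcd(a,p)=1, then a^(p-1) ≡ 1 (mod p)
p = 11 is prime, gcd(2,11) = 1
Reduce exponent: 437 mod 10 = 7
So 2^437 ≡ 2^7 (mod 11)
2^7 mod 11 = 7

2^437 ≡ 7 (mod 11)


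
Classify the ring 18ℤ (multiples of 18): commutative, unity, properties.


18ℤ is a commutative ring under +,× but has no multiplicative identity (1 ∉ 18ℤ); it has no zero divisors, but without unity it is not an integral domain
Commutative: Yes
Integral domain: No
Has unity: No

18ℤ (multiples of 18): Commutative=Yes, Unity=No


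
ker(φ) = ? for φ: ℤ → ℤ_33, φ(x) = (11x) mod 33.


Kernel = preimage of identity
ker(φ) = {x ∈ ℤ : 11x ≡ 0 (mod 33)}. gcd(11,33) = 11, so 11x ≡ 0 (mod 33) ⟺ x ≡ 0 (mod 33/11 = 3). Hence ker(φ) = 3ℤ

ker(φ) = 3ℤ


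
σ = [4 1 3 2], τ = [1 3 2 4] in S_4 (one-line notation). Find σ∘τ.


σ∘τ: apply τ first, then σ
1 →τ 1 →σ 4
2 →τ 3 →σ 3
3 →τ 2 →σ 1
4 →τ 4 →σ 2

σ∘τ = [4 3 1 2]


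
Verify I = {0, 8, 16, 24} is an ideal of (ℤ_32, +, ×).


Check ideal conditions for I = {0, 8, 16, 24} in ℤ_32:
(1) I is an additive subgroup? Yes
(2) For r ∈ ℤ_32 and a ∈ I: r·a ∈ I? Yes

Yes, I is an ideal of ℤ_32


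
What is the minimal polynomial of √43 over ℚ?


√43 satisfies x² - 43 = 0, irreducible over ℚ since 43 is squarefree

Minimal polynomial: x² - 43


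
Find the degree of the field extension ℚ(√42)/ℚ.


√42 has minimal polynomial x² - 42 (irreducible over ℚ since 42 is squarefree)

[ℚ(√42)/ℚ] = 2


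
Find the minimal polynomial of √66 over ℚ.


√66 satisfies x² - 66 = 0, irreducible over ℚ since 66 is squarefree

Minimal polynomial: x² - 66


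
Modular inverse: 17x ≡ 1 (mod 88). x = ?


Use the extended Euclidean algorithm to write 1 = 17·s + 88·t; then s mod 88 is the inverse.
Euclidean algorithm:
  17 = 0·88 + 17
  88 = 5·17 + 3
  17 = 5·3 + 2
  3 = 1·2 + 1
  2 = 2·1 + 0
gcd(17,88) = 1
Back-substitution gives: 17·(-31) + 88·(6) = 1
So 17⁻¹ ≡ -31 ≡ 57 (mod 88)
Check: 17 × 57 = 969 ≡ 1 (mod 88) ✓

17⁻¹ ≡ 57 (mod 88)


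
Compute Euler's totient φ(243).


Factor n: 243 = 3^5
φ(n) = n · ∏(1 - 1/p) over distinct primes p | n
φ(243) = 243 · (1 - 1/3) = 162

φ(243) = 162


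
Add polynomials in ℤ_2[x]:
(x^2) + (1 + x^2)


Add coefficients mod 2:
x^0: 0 + 1 = 1 (mod 2)
x^1: 0 + 0 = 0 (mod 2)
x^2: 1 + 1 = 0 (mod 2)
Result: 1

f + g = 1


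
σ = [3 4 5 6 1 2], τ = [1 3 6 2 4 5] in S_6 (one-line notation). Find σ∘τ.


σ∘τ: apply τ first, then σ
1 →τ 1 →σ 3
2 →τ 3 →σ 5
3 →τ 6 →σ 2
4 →τ 2 →σ 4
5 →τ 4 →σ 6
6 →τ 5 →σ 1

σ∘τ = [3 5 2 4 6 1]


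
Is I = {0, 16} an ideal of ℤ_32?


Check ideal conditions for I = {0, 16} in ℤ_32:
(1) I is an additive subgroup? Yes
(2) For r ∈ ℤ_32 and a ∈ I: r·a ∈ I? Yes

Yes, I is an ideal of ℤ_32


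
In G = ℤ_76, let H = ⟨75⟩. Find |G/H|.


|⟨75⟩| = n / gcd(75, 76) = 76 / 1 = 76
H is normal (ℤ_76 is abelian).
|G/H| = |G| / |H| = 76 / 76 = 1

|G/H| = 1


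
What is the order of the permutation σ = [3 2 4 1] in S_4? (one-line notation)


Cycle decomposition: (1 3 4)
Cycle lengths: 3
Order = lcm(3) = 3

ord(σ) = 3


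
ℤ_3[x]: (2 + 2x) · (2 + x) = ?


Expand and collect like terms; reduce coefficients mod 3:
x^0: 2·2 = 4 ≡ 1 (mod 3)
x^1: 2·1 + 2·2 = 6 ≡ 0 (mod 3)
x^2: 2·1 = 2 ≡ 2 (mod 3)
Result: 1 + 2x^2

f · g = 1 + 2x^2


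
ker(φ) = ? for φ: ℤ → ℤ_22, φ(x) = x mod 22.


Kernel = preimage of identity
ker(φ) = {x ∈ ℤ : x ≡ 0 (mod 22)} = 22ℤ = {0, ±22, ±44, ...}

ker(φ) = 22ℤ


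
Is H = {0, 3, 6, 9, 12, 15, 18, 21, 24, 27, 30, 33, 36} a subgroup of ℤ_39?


Subgroup test for H = {0, 3, 6, 9, 12, 15, 18, 21, 24, 27, 30, 33, 36} in (ℤ_39, +):
(1) 0 ∈ H? Yes
(2) Closure: for all a,b ∈ H, (a+b) mod 39 ∈ H? Yes
(3) Inverses: for all a ∈ H, -a mod 39 ∈ H? Yes

Yes, H is a subgroup of ℤ_39


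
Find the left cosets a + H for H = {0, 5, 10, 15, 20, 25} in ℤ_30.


H = {0, 5, 10, 15, 20, 25}, |H| = 6
Number of cosets = |G|/|H| = 30/6 = 5
0 + H = {0, 5, 10, 15, 20, 25}
1 + H = {1, 6, 11, 16, 21, 26}
2 + H = {2, 7, 12, 17, 22, 27}
3 + H = {3, 8, 13, 18, 23, 28}
4 + H = {4, 9, 14, 19, 24, 29}

Cosets: 0+H={0,5,10,15,20,25}; 1+H={1,6,11,16,21,26}; 2+H={2,7,12,17,22,27}; 3+H={3,8,13,18,23,28}; 4+H={4,9,14,19,24,29}


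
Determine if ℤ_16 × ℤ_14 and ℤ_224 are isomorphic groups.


Comparing ℤ_16 × ℤ_14 and ℤ_224:
gcd(16,14) = 2 ≠ 1. Max element order in ℤ_16×ℤ_14 is lcm(16,14) = 112 < 224, so it has no element of order 224

No, ℤ_16 × ℤ_14 ≇ ℤ_224


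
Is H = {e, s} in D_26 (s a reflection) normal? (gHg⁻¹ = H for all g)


H = {e, s} in D_26 (s a reflection)
r·s·r⁻¹ = sr⁻² ≠ s for n ≥ 3, so {e, s} is not closed under conjugation

No, not a normal subgroup


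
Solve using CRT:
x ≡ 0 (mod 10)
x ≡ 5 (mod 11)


m₁ = 10, m₂ = 11, gcd = 1, so CRT applies. M = m₁·m₂ = 110
Let M₁ = M/m₁ = 11, M₂ = M/m₂ = 10
Find y₁ ≡ M₁⁻¹ (mod m₁): 11⁻¹ ≡ 1 (mod 10)
Find y₂ ≡ M₂⁻¹ (mod m₂): 10⁻¹ ≡ 10 (mod 11)
x = a₁·M₁·y₁ + a₂·M₂·y₂ = 0·11·1 + 5·10·10 = 500
Reduce mod 110: x ≡ 60
Check: 60 mod 10 = 0 ✓, 60 mod 11 = 5 ✓

x ≡ 60 (mod 110)


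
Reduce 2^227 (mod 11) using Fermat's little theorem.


Fermat's little theorem: if p is prime and gcd(a,p)=1, then a^(p-1) ≡ 1 (mod p)
p = 11 is prime, gcd(2,11) = 1
Reduce exponent: 227 mod 10 = 7
So 2^227 ≡ 2^7 (mod 11)
2^7 mod 11 = 7

2^227 ≡ 7 (mod 11)


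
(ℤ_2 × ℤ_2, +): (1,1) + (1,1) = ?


Operation: componentwise addition mod (2, 2)
(1,1) + (1,1) = ((a₁+b₁) mod 2, (a₂+b₂) mod 2) with a = (1,1), b = (1,1)

(1,1) + (1,1) = (0,0)


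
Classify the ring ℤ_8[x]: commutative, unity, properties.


ℤ_8 has zero divisors (2·4 ≡ 0), and these lift to constant zero divisors in ℤ_8[x]; so not an integral domain
Commutative: Yes
Integral domain: No
Has unity: Yes

ℤ_8[x]: Commutative=Yes, Unity=Yes


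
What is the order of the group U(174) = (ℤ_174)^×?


U(n) is the group of units mod n; |U(n)| = φ(n)
|U(174)| = φ(174) = 56

|U(174) = (ℤ_174)^×| = 56


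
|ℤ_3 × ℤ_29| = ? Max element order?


|ℤ_3 × ℤ_29| = 3 × 29 = 87
Max element order = lcm(3,29) = 87
Cyclic? Yes (gcd=1)

|ℤ_3×ℤ_29| = 87, max element order = 87


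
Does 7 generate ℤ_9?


g generates ℤ_n iff gcd(g, n) = 1
gcd(7, 9) = 1
Since gcd = 1, 7 is a generator.

Yes, 7 generates ℤ_9


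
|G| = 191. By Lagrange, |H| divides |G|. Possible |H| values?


Lagrange's theorem: |H| divides |G|
|G| = 191
Divisors of 191: 1, 191

Possible subgroup orders: {1, 191}


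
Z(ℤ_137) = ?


Z(G) = {g ∈ G | gx = xg for all x ∈ G}
ℤ_137 is abelian, so Z(G) = G

Z(ℤ_137) = ℤ_137


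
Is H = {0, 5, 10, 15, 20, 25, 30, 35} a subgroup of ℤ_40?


Subgroup test for H = {0, 5, 10, 15, 20, 25, 30, 35} in (ℤ_40, +):
(1) 0 ∈ H? Yes
(2) Closure: for all a,b ∈ H, (a+b) mod 40 ∈ H? Yes
(3) Inverses: for all a ∈ H, -a mod 40 ∈ H? Yes

Yes, H is a subgroup of ℤ_40


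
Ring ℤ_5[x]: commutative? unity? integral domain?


ℤ_5 is a field (n prime), so ℤ_5[x] is a commutative integral domain with unity
Commutative: Yes
Integral domain: Yes
Has unity: Yes

ℤ_5[x]: Commutative=Yes, Unity=Yes


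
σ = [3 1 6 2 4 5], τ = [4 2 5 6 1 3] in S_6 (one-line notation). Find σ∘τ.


σ∘τ: apply τ first, then σ
1 →τ 4 →σ 2
2 →τ 2 →σ 1
3 →τ 5 →σ 4
4 →τ 6 →σ 5
5 →τ 1 →σ 3
6 →τ 3 →σ 6

σ∘τ = [2 1 4 5 3 6]


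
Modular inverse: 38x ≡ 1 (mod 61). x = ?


Use the extended Euclidean algorithm to write 1 = 38·s + 61·t; then s mod 61 is the inverse.
Euclidean algorithm:
  38 = 0·61 + 38
  61 = 1·38 + 23
  38 = 1·23 + 15
  23 = 1·15 + 8
  15 = 1·8 + 7
  8 = 1·7 + 1
  7 = 7·1 + 0
gcd(38,61) = 1
Back-substitution gives: 38·(-8) + 61·(5) = 1
So 38⁻¹ ≡ -8 ≡ 53 (mod 61)
Check: 38 × 53 = 2014 ≡ 1 (mod 61) ✓

38⁻¹ ≡ 53 (mod 61)


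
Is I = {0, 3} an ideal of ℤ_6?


Check ideal conditions for I = {0, 3} in ℤ_6:
(1) I is an additive subgroup? Yes
(2) For r ∈ ℤ_6 and a ∈ I: r·a ∈ I? Yes

Yes, I is an ideal of ℤ_6


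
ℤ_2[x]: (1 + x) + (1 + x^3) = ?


Add coefficients mod 2:
x^0: 1 + 1 = 0 (mod 2)
x^1: 1 + 0 = 1 (mod 2)
x^2: 0 + 0 = 0 (mod 2)
x^3: 0 + 1 = 1 (mod 2)
Result: x + x^3

f + g = x + x^3


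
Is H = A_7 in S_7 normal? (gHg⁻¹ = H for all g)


H = A_7 in S_7
A_7 has index 2 in S_7, and every subgroup of index 2 is normal

Yes, normal subgroup


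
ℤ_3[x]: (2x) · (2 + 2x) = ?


Expand and collect like terms; reduce coefficients mod 3:
x^0: 0·2 = 0 ≡ 0 (mod 3)
x^1: 0·2 + 2·2 = 4 ≡ 1 (mod 3)
x^2: 2·2 = 4 ≡ 1 (mod 3)
Result: x + x^2

f · g = x + x^2


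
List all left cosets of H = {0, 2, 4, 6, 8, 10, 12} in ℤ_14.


H = {0, 2, 4, 6, 8, 10, 12}, |H| = 7
Number of cosets = |G|/|H| = 14/7 = 2
0 + H = {0, 2, 4, 6, 8, 10, 12}
1 + H = {1, 3, 5, 7, 9, 11, 13}

Cosets: 0+H={0,2,4,6,8,10,12}; 1+H={1,3,5,7,9,11,13}


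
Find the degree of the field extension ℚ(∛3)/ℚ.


∛3 has minimal polynomial x³ - 3 (irreducible over ℚ since 3 is not a perfect cube)

[ℚ(∛3)/ℚ] = 3


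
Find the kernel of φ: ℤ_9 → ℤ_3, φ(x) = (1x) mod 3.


Kernel = preimage of identity
ker(φ) = {x ∈ ℤ_9 : 1x ≡ 0 (mod 3)}. Since 3 | 9, φ is well-defined. The kernel is the cyclic subgroup ⟨3⟩ of ℤ_9 (order 3), i.e. {0, 3, 6}

ker(φ) = {0, 3, 6}


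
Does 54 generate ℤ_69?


g generates ℤ_n iff gcd(g, n) = 1
gcd(54, 69) = 3
Since gcd = 3 ≠ 1, ⟨54⟩ has order 23 < 69, so 54 is not a generator.

No, 54 does not generate ℤ_69


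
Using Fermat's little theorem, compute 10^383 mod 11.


Fermat's little theorem: if p is prime and gcd(a,p)=1, then a^(p-1) ≡ 1 (mod p)
p = 11 is prime, gcd(10,11) = 1
Reduce exponent: 383 mod 10 = 3
So 10^383 ≡ 10^3 (mod 11)
10^3 mod 11 = 10

10^383 ≡ 10 (mod 11)


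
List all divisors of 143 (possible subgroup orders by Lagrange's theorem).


Lagrange's theorem: |H| divides |G|
|G| = 143
Divisors of 143: 1, 11, 13, 143

Possible subgroup orders: {1, 11, 13, 143}


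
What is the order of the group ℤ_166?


ℤ_n has n elements.

|ℤ_166| = 166


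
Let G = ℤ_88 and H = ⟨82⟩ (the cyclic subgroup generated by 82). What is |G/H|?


|⟨82⟩| = n / gcd(82, 88) = 88 / 2 = 44
H is normal (ℤ_88 is abelian).
|G/H| = |G| / |H| = 88 / 44 = 2

|G/H| = 2


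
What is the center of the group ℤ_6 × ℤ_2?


Z(G) = {g ∈ G | gx = xg for all x ∈ G}
Direct product of abelian groups is abelian, so Z(G) = G

Z(ℤ_6 × ℤ_2) = ℤ_6 × ℤ_2


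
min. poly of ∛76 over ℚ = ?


∛76 satisfies x³ - 76 = 0, irreducible over ℚ (no rational root; 76 is not a perfect cube)

Minimal polynomial: x³ - 76


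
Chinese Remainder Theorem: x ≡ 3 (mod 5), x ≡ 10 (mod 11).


m₁ = 5, m₂ = 11, gcd = 1, so CRT applies. M = m₁·m₂ = 55
Let M₁ = M/m₁ = 11, M₂ = M/m₂ = 5
Find y₁ ≡ M₁⁻¹ (mod m₁): 11⁻¹ ≡ 1 (mod 5)
Find y₂ ≡ M₂⁻¹ (mod m₂): 5⁻¹ ≡ 9 (mod 11)
x = a₁·M₁·y₁ + a₂·M₂·y₂ = 3·11·1 + 10·5·9 = 483
Reduce mod 55: x ≡ 43
Check: 43 mod 5 = 3 ✓, 43 mod 11 = 10 ✓

x ≡ 43 (mod 55)


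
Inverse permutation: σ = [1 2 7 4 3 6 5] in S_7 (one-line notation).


To find σ⁻¹, swap domain and range:
σ(1) = 1 → σ⁻¹(1) = 1
σ(2) = 2 → σ⁻¹(2) = 2
σ(3) = 7 → σ⁻¹(7) = 3
σ(4) = 4 → σ⁻¹(4) = 4
σ(5) = 3 → σ⁻¹(3) = 5
σ(6) = 6 → σ⁻¹(6) = 6
σ(7) = 5 → σ⁻¹(5) = 7

σ⁻¹ = [1 2 5 4 7 6 3]


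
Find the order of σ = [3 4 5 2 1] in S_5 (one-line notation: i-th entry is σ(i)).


Cycle decomposition: (1 3 5) (2 4)
Cycle lengths: 3, 2
Order = lcm(3, 2) = 6

ord(σ) = 6


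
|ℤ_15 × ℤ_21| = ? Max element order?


|ℤ_15 × ℤ_21| = 15 × 21 = 315
Max element order = lcm(15,21) = 105
Cyclic? No (gcd=3)

|ℤ_15×ℤ_21| = 315, max element order = 105


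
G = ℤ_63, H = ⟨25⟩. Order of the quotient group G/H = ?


|⟨25⟩| = n / gcd(25, 63) = 63 / 1 = 63
H is normal (ℤ_63 is abelian).
|G/H| = |G| / |H| = 63 / 63 = 1

|G/H| = 1


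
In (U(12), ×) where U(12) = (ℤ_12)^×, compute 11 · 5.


Operation: multiplication mod 12
11 · 5 = (a × b) mod 12 with a = 11, b = 5

11 · 5 = 7


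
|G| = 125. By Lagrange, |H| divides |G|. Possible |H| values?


Lagrange's theorem: |H| divides |G|
|G| = 125
Divisors of 125: 1, 5, 25, 125

Possible subgroup orders: {1, 5, 25, 125}


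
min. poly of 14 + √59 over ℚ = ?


Let α = 14 + √59. Then α - 14 = √59, so (α - 14)² = 59, giving α² - 28α + 137 = 0. Degree 2 and α ∉ ℚ, so this is the minimal polynomial.

Minimal polynomial: x² - 28x + 137


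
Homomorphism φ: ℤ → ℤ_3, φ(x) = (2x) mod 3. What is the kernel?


Kernel = preimage of identity
ker(φ) = {x ∈ ℤ : 2x ≡ 0 (mod 3)}. gcd(2,3) = 1, so 2x ≡ 0 (mod 3) ⟺ x ≡ 0 (mod 3/1 = 3). Hence ker(φ) = 3ℤ

ker(φ) = 3ℤ


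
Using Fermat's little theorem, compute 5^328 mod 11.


Fermat's little theorem: if p is prime and gcd(a,p)=1, then a^(p-1) ≡ 1 (mod p)
p = 11 is prime, gcd(5,11) = 1
Reduce exponent: 328 mod 10 = 8
So 5^328 ≡ 5^8 (mod 11)
5^8 mod 11 = 4

5^328 ≡ 4 (mod 11)


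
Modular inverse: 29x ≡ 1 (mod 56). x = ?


Use the extended Euclidean algorithm to write 1 = 29·s + 56·t; then s mod 56 is the inverse.
Euclidean algorithm:
  29 = 0·56 + 29
  56 = 1·29 + 27
  29 = 1·27 + 2
  27 = 13·2 + 1
  2 = 2·1 + 0
gcd(29,56) = 1
Back-substitution gives: 29·(-27) + 56·(14) = 1
So 29⁻¹ ≡ -27 ≡ 29 (mod 56)
Check: 29 × 29 = 841 ≡ 1 (mod 56) ✓

29⁻¹ ≡ 29 (mod 56)


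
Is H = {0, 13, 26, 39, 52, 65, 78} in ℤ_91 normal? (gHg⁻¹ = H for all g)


H = {0, 13, 26, 39, 52, 65, 78} in ℤ_91
ℤ_91 is abelian; every subgroup of an abelian group is normal

Yes, normal subgroup


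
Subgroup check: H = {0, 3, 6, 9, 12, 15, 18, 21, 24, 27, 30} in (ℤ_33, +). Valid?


Subgroup test for H = {0, 3, 6, 9, 12, 15, 18, 21, 24, 27, 30} in (ℤ_33, +):
(1) 0 ∈ H? Yes
(2) Closure: for all a,b ∈ H, (a+b) mod 33 ∈ H? Yes
(3) Inverses: for all a ∈ H, -a mod 33 ∈ H? Yes

Yes, H is a subgroup of ℤ_33


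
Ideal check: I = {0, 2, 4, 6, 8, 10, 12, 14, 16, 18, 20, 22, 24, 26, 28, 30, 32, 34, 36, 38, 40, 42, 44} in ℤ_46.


Check ideal conditions for I = {0, 2, 4, 6, 8, 10, 12, 14, 16, 18, 20, 22, 24, 26, 28, 30, 32, 34, 36, 38, 40, 42, 44} in ℤ_46:
(1) I is an additive subgroup? Yes
(2) For r ∈ ℤ_46 and a ∈ I: r·a ∈ I? Yes

Yes, I is an ideal of ℤ_46


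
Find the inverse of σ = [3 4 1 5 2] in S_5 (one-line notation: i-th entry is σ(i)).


To find σ⁻¹, swap domain and range:
σ(1) = 3 → σ⁻¹(3) = 1
σ(2) = 4 → σ⁻¹(4) = 2
σ(3) = 1 → σ⁻¹(1) = 3
σ(4) = 5 → σ⁻¹(5) = 4
σ(5) = 2 → σ⁻¹(2) = 5

σ⁻¹ = [3 5 1 2 4]


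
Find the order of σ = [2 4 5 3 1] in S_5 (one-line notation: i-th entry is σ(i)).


Cycle decomposition: (1 2 4 3 5)
Cycle lengths: 5
Order = lcm(5) = 5

ord(σ) = 5


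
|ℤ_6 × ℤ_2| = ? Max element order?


|ℤ_6 × ℤ_2| = 6 × 2 = 12
Max element order = lcm(6,2) = 6
Cyclic? No (gcd=2)

|ℤ_6×ℤ_2| = 12, max element order = 6


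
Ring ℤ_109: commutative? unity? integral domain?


ℤ_109 is a commutative ring with unity 1; 109 is prime, so ℤ_109 is a field (hence an integral domain)
Commutative: Yes
Integral domain: Yes
Has unity: Yes

ℤ_109: Commutative=Yes, Unity=Yes


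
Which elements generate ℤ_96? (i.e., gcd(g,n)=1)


g generates ℤ_n iff gcd(g,n) = 1
Prime factors of 96: 2, 3
Generators are g ∈ {1,...,95} not divisible by any of these primes.
Generators: {1, 5, 7, 11, 13, 17, 19, 23, 25, 29, 31, 35, 37, 41, 43, 47, 49, 53, 55, 59, 61, 65, 67, 71, 73, 77, 79, 83, 85, 89, 91, 95}
Number of generators = φ(96) = 32

Generators of ℤ_96 = {1, 5, 7, 11, 13, 17, 19, 23, 25, 29, 31, 35, 37, 41, 43, 47, 49, 53, 55, 59, 61, 65, 67, 71, 73, 77, 79, 83, 85, 89, 91, 95}


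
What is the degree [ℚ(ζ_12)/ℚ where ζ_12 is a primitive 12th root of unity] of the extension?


[ℚ(ζ_n):ℚ] = deg Φ_n(x) = φ(n). Here φ(12) = 4

[ℚ(ζ_12)/ℚ where ζ_12 is a primitive 12th root of unity] = 4


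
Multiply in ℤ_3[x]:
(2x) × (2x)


Expand and collect like terms; reduce coefficients mod 3:
x^0: 0·0 = 0 ≡ 0 (mod 3)
x^1: 0·2 + 2·0 = 0 ≡ 0 (mod 3)
x^2: 2·2 = 4 ≡ 1 (mod 3)
Result: x^2

f · g = x^2


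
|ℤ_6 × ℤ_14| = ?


|A × B| = |A| · |B|
|ℤ_6 × ℤ_14| = 6 × 14 = 84

|ℤ_6 × ℤ_14| = 84


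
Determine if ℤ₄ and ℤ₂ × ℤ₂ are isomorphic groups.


Comparing ℤ₄ and ℤ₂ × ℤ₂:
ℤ₄ has an element of order 4; ℤ₂×ℤ₂ has exponent 2

No, ℤ₄ ≇ ℤ₂ × ℤ₂


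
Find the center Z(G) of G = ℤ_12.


Z(G) = {g ∈ G | gx = xg for all x ∈ G}
ℤ_12 is abelian, so Z(G) = G

Z(ℤ_12) = ℤ_12


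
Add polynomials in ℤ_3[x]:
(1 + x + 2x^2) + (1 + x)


Add coefficients mod 3:
x^0: 1 + 1 = 2 (mod 3)
x^1: 1 + 1 = 2 (mod 3)
x^2: 2 + 0 = 2 (mod 3)
Result: 2 + 2x + 2x^2

f + g = 2 + 2x + 2x^2


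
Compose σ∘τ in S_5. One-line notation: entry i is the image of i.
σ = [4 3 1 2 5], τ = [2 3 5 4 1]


σ∘τ: apply τ first, then σ
1 →τ 2 →σ 3
2 →τ 3 →σ 1
3 →τ 5 →σ 5
4 →τ 4 →σ 2
5 →τ 1 →σ 4

σ∘τ = [3 1 5 2 4]


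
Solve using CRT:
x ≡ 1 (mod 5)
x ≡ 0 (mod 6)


m₁ = 5, m₂ = 6, gcd = 1, so CRT applies. M = m₁·m₂ = 30
Let M₁ = M/m₁ = 6, M₂ = M/m₂ = 5
Find y₁ ≡ M₁⁻¹ (mod m₁): 6⁻¹ ≡ 1 (mod 5)
Find y₂ ≡ M₂⁻¹ (mod m₂): 5⁻¹ ≡ 5 (mod 6)
x = a₁·M₁·y₁ + a₂·M₂·y₂ = 1·6·1 + 0·5·5 = 6
Reduce mod 30: x ≡ 6
Check: 6 mod 5 = 1 ✓, 6 mod 6 = 0 ✓

x ≡ 6 (mod 30)


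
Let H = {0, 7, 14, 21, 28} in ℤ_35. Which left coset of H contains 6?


6 + H = {6 + h (mod 35) : h ∈ H}
6+0=6, 6+7=13, 6+14=20, 6+21=27, 6+28=34

6 + H = {6, 13, 20, 27, 34}


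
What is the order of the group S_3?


|S_n| = n! (number of permutations of n symbols)
|S_3| = 3! = 6

|S_3| = 6


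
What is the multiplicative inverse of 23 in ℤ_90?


Use the extended Euclidean algorithm to write 1 = 23·s + 90·t; then s mod 90 is the inverse.
Euclidean algorithm:
  23 = 0·90 + 23
  90 = 3·23 + 21
  23 = 1·21 + 2
  21 = 10·2 + 1
  2 = 2·1 + 0
gcd(23,90) = 1
Back-substitution gives: 23·(-43) + 90·(11) = 1
So 23⁻¹ ≡ -43 ≡ 47 (mod 90)
Check: 23 × 47 = 1081 ≡ 1 (mod 90) ✓

23⁻¹ ≡ 47 (mod 90)


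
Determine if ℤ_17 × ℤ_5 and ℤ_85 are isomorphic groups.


Comparing ℤ_17 × ℤ_5 and ℤ_85:
gcd(17,5) = 1, so ℤ_17 × ℤ_5 ≅ ℤ_85 (CRT)

Yes, ℤ_17 × ℤ_5 ≅ ℤ_85


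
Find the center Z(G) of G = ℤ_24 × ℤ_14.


Z(G) = {g ∈ G | gx = xg for all x ∈ G}
Direct product of abelian groups is abelian, so Z(G) = G

Z(ℤ_24 × ℤ_14) = ℤ_24 × ℤ_14


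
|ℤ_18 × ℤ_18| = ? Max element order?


|ℤ_18 × ℤ_18| = 18 × 18 = 324
Max element order = lcm(18,18) = 18
Cyclic? No (gcd=18)

|ℤ_18×ℤ_18| = 324, max element order = 18


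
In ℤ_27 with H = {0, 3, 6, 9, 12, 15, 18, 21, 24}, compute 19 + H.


19 + H = {19 + h (mod 27) : h ∈ H}
19+0=19, 19+3=22, 19+6=25, 19+9=1, 19+12=4, 19+15=7, 19+18=10, 19+21=13, 19+24=16
19 + H = {1, 4, 7, 10, 13, 16, 19, 22, 25} = 1 + H

19 + H = {1, 4, 7, 10, 13, 16, 19, 22, 25}


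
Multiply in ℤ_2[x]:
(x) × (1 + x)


Expand and collect like terms; reduce coefficients mod 2:
x^0: 0·1 = 0 ≡ 0 (mod 2)
x^1: 0·1 + 1·1 = 1 ≡ 1 (mod 2)
x^2: 1·1 = 1 ≡ 1 (mod 2)
Result: x + x^2

f · g = x + x^2


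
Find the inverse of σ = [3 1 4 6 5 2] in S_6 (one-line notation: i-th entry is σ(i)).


To find σ⁻¹, swap domain and range:
σ(1) = 3 → σ⁻¹(3) = 1
σ(2) = 1 → σ⁻¹(1) = 2
σ(3) = 4 → σ⁻¹(4) = 3
σ(4) = 6 → σ⁻¹(6) = 4
σ(5) = 5 → σ⁻¹(5) = 5
σ(6) = 2 → σ⁻¹(2) = 6

σ⁻¹ = [2 6 1 3 5 4]


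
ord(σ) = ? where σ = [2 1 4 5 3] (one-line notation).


Cycle decomposition: (1 2) (3 4 5)
Cycle lengths: 2, 3
Order = lcm(2, 3) = 6

ord(σ) = 6


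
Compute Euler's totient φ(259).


Factor n: 259 = 7 × 37
φ(n) = n · ∏(1 - 1/p) over distinct primes p | n
φ(259) = 259 · (1 - 1/7) · (1 - 1/37) = 216

φ(259) = 216


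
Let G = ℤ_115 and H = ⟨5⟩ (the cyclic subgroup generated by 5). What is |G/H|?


|⟨5⟩| = n / gcd(5, 115) = 115 / 5 = 23
H is normal (ℤ_115 is abelian).
|G/H| = |G| / |H| = 115 / 23 = 5

|G/H| = 5


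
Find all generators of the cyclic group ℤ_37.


g generates ℤ_n iff gcd(g,n) = 1
Prime factors of 37: 37
Generators are g ∈ {1,...,36} not divisible by any of these primes.
Generators: {1, 2, 3, 4, 5, 6, 7, 8, 9, 10, 11, 12, 13, 14, 15, 16, 17, 18, 19, 20, 21, 22, 23, 24, 25, 26, 27, 28, 29, 30, 31, 32, 33, 34, 35, 36}
Number of generators = φ(37) = 36

Generators of ℤ_37 = {1, 2, 3, 4, 5, 6, 7, 8, 9, 10, 11, 12, 13, 14, 15, 16, 17, 18, 19, 20, 21, 22, 23, 24, 25, 26, 27, 28, 29, 30, 31, 32, 33, 34, 35, 36}


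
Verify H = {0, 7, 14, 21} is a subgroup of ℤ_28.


Subgroup test for H = {0, 7, 14, 21} in (ℤ_28, +):
(1) 0 ∈ H? Yes
(2) Closure: for all a,b ∈ H, (a+b) mod 28 ∈ H? Yes
(3) Inverses: for all a ∈ H, -a mod 28 ∈ H? Yes

Yes, H is a subgroup of ℤ_28


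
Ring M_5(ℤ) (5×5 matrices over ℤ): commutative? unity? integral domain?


Matrix multiplication is non-commutative for n ≥ 2; the identity matrix I is the unity; singular matrices give zero divisors, so not an integral domain
Commutative: No
Integral domain: No
Has unity: Yes

M_5(ℤ) (5×5 matrices over ℤ): Commutative=No, Unity=Yes


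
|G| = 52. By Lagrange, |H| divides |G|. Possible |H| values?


Lagrange's theorem: |H| divides |G|
|G| = 52
Divisors of 52: 1, 2, 4, 13, 26, 52

Possible subgroup orders: {1, 2, 4, 13, 26, 52}


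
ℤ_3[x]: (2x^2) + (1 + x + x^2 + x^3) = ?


Add coefficients mod 3:
x^0: 0 + 1 = 1 (mod 3)
x^1: 0 + 1 = 1 (mod 3)
x^2: 2 + 1 = 0 (mod 3)
x^3: 0 + 1 = 1 (mod 3)
Result: 1 + x + x^3

f + g = 1 + x + x^3


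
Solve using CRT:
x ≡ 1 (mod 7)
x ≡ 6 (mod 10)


m₁ = 7, m₂ = 10, gcd = 1, so CRT applies. M = m₁·m₂ = 70
Let M₁ = M/m₁ = 10, M₂ = M/m₂ = 7
Find y₁ ≡ M₁⁻¹ (mod m₁): 10⁻¹ ≡ 5 (mod 7)
Find y₂ ≡ M₂⁻¹ (mod m₂): 7⁻¹ ≡ 3 (mod 10)
x = a₁·M₁·y₁ + a₂·M₂·y₂ = 1·10·5 + 6·7·3 = 176
Reduce mod 70: x ≡ 36
Check: 36 mod 7 = 1 ✓, 36 mod 10 = 6 ✓

x ≡ 36 (mod 70)


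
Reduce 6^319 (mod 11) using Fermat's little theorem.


Fermat's little theorem: if p is prime and gcd(a,p)=1, then a^(p-1) ≡ 1 (mod p)
p = 11 is prime, gcd(6,11) = 1
Reduce exponent: 319 mod 10 = 9
So 6^319 ≡ 6^9 (mod 11)
6^9 mod 11 = 2

6^319 ≡ 2 (mod 11)


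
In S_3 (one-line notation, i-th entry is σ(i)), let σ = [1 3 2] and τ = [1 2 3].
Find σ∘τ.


σ∘τ: apply τ first, then σ
1 →τ 1 →σ 1
2 →τ 2 →σ 3
3 →τ 3 →σ 2

σ∘τ = [1 3 2]


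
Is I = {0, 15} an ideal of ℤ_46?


Check ideal conditions for I = {0, 15} in ℤ_46:
(1) I is an additive subgroup? No
(2) For r ∈ ℤ_46 and a ∈ I: r·a ∈ I? No  [counterexample: r=2, a=15, r·a mod 46 = 30 ∉ I]

No, I is not an ideal of ℤ_46


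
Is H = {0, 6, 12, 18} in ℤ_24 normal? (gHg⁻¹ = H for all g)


H = {0, 6, 12, 18} in ℤ_24
ℤ_24 is abelian; every subgroup of an abelian group is normal

Yes, normal subgroup


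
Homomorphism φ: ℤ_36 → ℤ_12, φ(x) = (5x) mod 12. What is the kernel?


Kernel = preimage of identity
ker(φ) = {x ∈ ℤ_36 : 5x ≡ 0 (mod 12)}. Since 12 | 36, φ is well-defined. The kernel is the cyclic subgroup ⟨12⟩ of ℤ_36 (order 3), i.e. {0, 12, 24}

ker(φ) = {0, 12, 24}


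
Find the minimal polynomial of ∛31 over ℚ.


∛31 satisfies x³ - 31 = 0, irreducible over ℚ (no rational root; 31 is not a perfect cube)

Minimal polynomial: x³ - 31


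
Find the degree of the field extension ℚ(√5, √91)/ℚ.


[ℚ(√5,√91):ℚ] = [ℚ(√5,√91):ℚ(√5)]·[ℚ(√5):ℚ] = 2·2 = 4

[ℚ(√5, √91)/ℚ] = 4


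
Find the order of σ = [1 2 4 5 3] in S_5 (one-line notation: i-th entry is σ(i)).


Cycle decomposition: (3 4 5)
Cycle lengths: 3
Order = lcm(3) = 3

ord(σ) = 3


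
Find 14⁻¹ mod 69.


Use the extended Euclidean algorithm to write 1 = 14·s + 69·t; then s mod 69 is the inverse.
Euclidean algorithm:
  14 = 0·69 + 14
  69 = 4·14 + 13
  14 = 1·13 + 1
  13 = 13·1 + 0
gcd(14,69) = 1
Back-substitution gives: 14·(5) + 69·(-1) = 1
So 14⁻¹ ≡ 5 ≡ 5 (mod 69)
Check: 14 × 5 = 70 ≡ 1 (mod 69) ✓

14⁻¹ ≡ 5 (mod 69)


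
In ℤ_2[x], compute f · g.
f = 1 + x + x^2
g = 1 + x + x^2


Expand and collect like terms; reduce coefficients mod 2:
x^0: 1·1 = 1 ≡ 1 (mod 2)
x^1: 1·1 + 1·1 = 2 ≡ 0 (mod 2)
x^2: 1·1 + 1·1 + 1·1 = 3 ≡ 1 (mod 2)
x^3: 1·1 + 1·1 = 2 ≡ 0 (mod 2)
x^4: 1·1 = 1 ≡ 1 (mod 2)
Result: 1 + x^2 + x^4

f · g = 1 + x^2 + x^4


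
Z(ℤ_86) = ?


Z(G) = {g ∈ G | gx = xg for all x ∈ G}
ℤ_86 is abelian, so Z(G) = G

Z(ℤ_86) = ℤ_86


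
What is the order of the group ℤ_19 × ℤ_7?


|A × B| = |A| · |B|
|ℤ_19 × ℤ_7| = 19 × 7 = 133

|ℤ_19 × ℤ_7| = 133


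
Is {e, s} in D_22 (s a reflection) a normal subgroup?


H = {e, s} in D_22 (s a reflection)
r·s·r⁻¹ = sr⁻² ≠ s for n ≥ 3, so {e, s} is not closed under conjugation

No, not a normal subgroup


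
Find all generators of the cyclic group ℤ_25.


g generates ℤ_n iff gcd(g,n) = 1
Prime factors of 25: 5
Generators are g ∈ {1,...,24} not divisible by any of these primes.
Generators: {1, 2, 3, 4, 6, 7, 8, 9, 11, 12, 13, 14, 16, 17, 18, 19, 21, 22, 23, 24}
Number of generators = φ(25) = 20

Generators of ℤ_25 = {1, 2, 3, 4, 6, 7, 8, 9, 11, 12, 13, 14, 16, 17, 18, 19, 21, 22, 23, 24}


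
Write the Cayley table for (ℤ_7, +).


Elements: {0, 1, 2, 3, 4, 5, 6}
Operation: addition mod 7
Entry (a, b) = (a + b) mod 7

Cayley table:
  | 0 | 1 | 2 | 3 | 4 | 5 | 6
0 | 0 | 1 | 2 | 3 | 4 | 5 | 6
1 | 1 | 2 | 3 | 4 | 5 | 6 | 0
2 | 2 | 3 | 4 | 5 | 6 | 0 | 1
3 | 3 | 4 | 5 | 6 | 0 | 1 | 2
4 | 4 | 5 | 6 | 0 | 1 | 2 | 3
5 | 5 | 6 | 0 | 1 | 2 | 3 | 4
6 | 6 | 0 | 1 | 2 | 3 | 4 | 5


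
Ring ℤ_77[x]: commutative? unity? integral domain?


ℤ_77 has zero divisors (7·11 ≡ 0), and these lift to constant zero divisors in ℤ_77[x]; so not an integral domain
Commutative: Yes
Integral domain: No
Has unity: Yes

ℤ_77[x]: Commutative=Yes, Unity=Yes


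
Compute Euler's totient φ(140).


Factor n: 140 = 2^2 × 5 × 7
φ(n) = n · ∏(1 - 1/p) over distinct primes p | n
φ(140) = 140 · (1 - 1/2) · (1 - 1/5) · (1 - 1/7) = 48

φ(140) = 48


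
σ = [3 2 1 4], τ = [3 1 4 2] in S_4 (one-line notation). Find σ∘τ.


σ∘τ: apply τ first, then σ
1 →τ 3 →σ 1
2 →τ 1 →σ 3
3 →τ 4 →σ 4
4 →τ 2 →σ 2

σ∘τ = [1 3 4 2]


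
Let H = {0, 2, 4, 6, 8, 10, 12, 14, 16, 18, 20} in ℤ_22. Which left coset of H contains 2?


2 + H = {2 + h (mod 22) : h ∈ H}
2+0=2, 2+2=4, 2+4=6, 2+6=8, 2+8=10, 2+10=12, 2+12=14, 2+14=16, 2+16=18, 2+18=20, 2+20=0
2 + H = {0, 2, 4, 6, 8, 10, 12, 14, 16, 18, 20} = 0 + H

2 + H = {0, 2, 4, 6, 8, 10, 12, 14, 16, 18, 20}


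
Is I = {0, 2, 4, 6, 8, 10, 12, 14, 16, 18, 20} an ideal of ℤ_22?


Check ideal conditions for I = {0, 2, 4, 6, 8, 10, 12, 14, 16, 18, 20} in ℤ_22:
(1) I is an additive subgroup? Yes
(2) For r ∈ ℤ_22 and a ∈ I: r·a ∈ I? Yes

Yes, I is an ideal of ℤ_22


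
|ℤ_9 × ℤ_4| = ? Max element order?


|ℤ_9 × ℤ_4| = 9 × 4 = 36
Max element order = lcm(9,4) = 36
Cyclic? Yes (gcd=1)

|ℤ_9×ℤ_4| = 36, max element order = 36


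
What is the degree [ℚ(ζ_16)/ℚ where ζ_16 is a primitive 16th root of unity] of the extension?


[ℚ(ζ_n):ℚ] = deg Φ_n(x) = φ(n). Here φ(16) = 8

[ℚ(ζ_16)/ℚ where ζ_16 is a primitive 16th root of unity] = 8


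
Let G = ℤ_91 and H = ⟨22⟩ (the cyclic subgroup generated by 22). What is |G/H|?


|⟨22⟩| = n / gcd(22, 91) = 91 / 1 = 91
H is normal (ℤ_91 is abelian).
|G/H| = |G| / |H| = 91 / 91 = 1

|G/H| = 1


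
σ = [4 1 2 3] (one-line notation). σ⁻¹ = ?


To find σ⁻¹, swap domain and range:
σ(1) = 4 → σ⁻¹(4) = 1
σ(2) = 1 → σ⁻¹(1) = 2
σ(3) = 2 → σ⁻¹(2) = 3
σ(4) = 3 → σ⁻¹(3) = 4

σ⁻¹ = [2 3 4 1]


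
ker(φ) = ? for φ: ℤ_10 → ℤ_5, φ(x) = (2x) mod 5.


Kernel = preimage of identity
ker(φ) = {x ∈ ℤ_10 : 2x ≡ 0 (mod 5)}. Since 5 | 10, φ is well-defined. The kernel is the cyclic subgroup ⟨5⟩ of ℤ_10 (order 2), i.e. {0, 5}

ker(φ) = {0, 5}


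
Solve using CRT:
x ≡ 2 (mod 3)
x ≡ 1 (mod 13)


m₁ = 3, m₂ = 13, gcd = 1, so CRT applies. M = m₁·m₂ = 39
Let M₁ = M/m₁ = 13, M₂ = M/m₂ = 3
Find y₁ ≡ M₁⁻¹ (mod m₁): 13⁻¹ ≡ 1 (mod 3)
Find y₂ ≡ M₂⁻¹ (mod m₂): 3⁻¹ ≡ 9 (mod 13)
x = a₁·M₁·y₁ + a₂·M₂·y₂ = 2·13·1 + 1·3·9 = 53
Reduce mod 39: x ≡ 14
Check: 14 mod 3 = 2 ✓, 14 mod 13 = 1 ✓

x ≡ 14 (mod 39)


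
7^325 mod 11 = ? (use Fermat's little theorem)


Fermat's little theorem: if p is prime and gcd(a,p)=1, then a^(p-1) ≡ 1 (mod p)
p = 11 is prime, gcd(7,11) = 1
Reduce exponent: 325 mod 10 = 5
So 7^325 ≡ 7^5 (mod 11)
7^5 mod 11 = 10

7^325 ≡ 10 (mod 11)


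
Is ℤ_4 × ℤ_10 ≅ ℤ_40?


Comparing ℤ_4 × ℤ_10 and ℤ_40:
gcd(4,10) = 2 ≠ 1. Max element order in ℤ_4×ℤ_10 is lcm(4,10) = 20 < 40, so it has no element of order 40

No, ℤ_4 × ℤ_10 ≇ ℤ_40


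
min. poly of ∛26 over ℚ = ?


∛26 satisfies x³ - 26 = 0, irreducible over ℚ (no rational root; 26 is not a perfect cube)

Minimal polynomial: x³ - 26
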